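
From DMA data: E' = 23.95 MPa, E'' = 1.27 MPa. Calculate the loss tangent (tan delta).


tan delta = E'' / E'
= 1.27 / 23.95
= 0.053

tan delta = 0.053


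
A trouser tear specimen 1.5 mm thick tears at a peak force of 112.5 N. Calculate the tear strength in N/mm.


Tear strength = force / thickness
= 112.5 / 1.5
= 75.0 N/mm

75.0 N/mm


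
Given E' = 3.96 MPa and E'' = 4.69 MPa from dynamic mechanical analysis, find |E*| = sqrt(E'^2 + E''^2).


|E*| = sqrt(E'^2 + E''^2)
= sqrt(3.96^2 + 4.69^2)
= sqrt(15.6816 + 21.9961)
= 6.138 MPa

6.138 MPa


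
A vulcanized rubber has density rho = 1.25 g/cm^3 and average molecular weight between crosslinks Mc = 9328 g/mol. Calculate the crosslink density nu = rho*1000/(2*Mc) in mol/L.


nu = rho * 1000 / (2 * Mc)
nu = 1.25 * 1000 / (2 * 9328)
nu = 1250.0 / 18656
nu = 0.0670 mol/L

0.0670 mol/L


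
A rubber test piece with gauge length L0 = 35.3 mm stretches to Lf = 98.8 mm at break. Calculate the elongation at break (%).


Elongation = (Lf - L0) / L0 * 100
= (98.8 - 35.3) / 35.3 * 100
= 63.5 / 35.3 * 100
= 179.9%

179.9%


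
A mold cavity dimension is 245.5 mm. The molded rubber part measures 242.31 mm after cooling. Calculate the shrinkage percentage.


Shrinkage = (mold - part) / mold * 100
= (245.5 - 242.31) / 245.5 * 100
= 3.19 / 245.5 * 100
= 1.3%

1.3%


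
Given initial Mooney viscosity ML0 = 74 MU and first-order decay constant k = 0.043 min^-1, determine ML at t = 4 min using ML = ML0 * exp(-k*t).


ML = ML0 * exp(-k * t)
ML = 74 * exp(-0.043 * 4)
ML = 74 * 0.8420
ML = 62.31 MU

62.31 MU


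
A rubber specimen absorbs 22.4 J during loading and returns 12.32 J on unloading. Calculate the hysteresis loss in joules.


Hysteresis loss = loading - unloading
= 22.4 - 12.32
= 10.08 J

10.08 J


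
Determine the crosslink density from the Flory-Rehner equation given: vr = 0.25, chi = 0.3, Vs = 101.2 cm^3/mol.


ln(1 - vr) = ln(1 - 0.25) = -0.2877
Numerator = -((-0.2877) + 0.25 + 0.3 * 0.25^2) = 0.0189
Denominator = 101.2 * (0.25^(1/3) - 0.25/2) = 51.1020
nu = 0.0189 / 51.1020 = 3.7048e-04 mol/cm^3

3.7048e-04 mol/cm^3


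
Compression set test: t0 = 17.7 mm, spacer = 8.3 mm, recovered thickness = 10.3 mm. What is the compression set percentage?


CS = (t0 - recovered) / (t0 - ts) * 100
= (17.7 - 10.3) / (17.7 - 8.3) * 100
= 7.4 / 9.4 * 100
= 78.7%

78.7%


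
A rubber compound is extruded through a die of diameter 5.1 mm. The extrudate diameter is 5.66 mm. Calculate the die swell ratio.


Die swell ratio = D_extrudate / D_die
= 5.66 / 5.1
= 1.11

Die swell = 1.11


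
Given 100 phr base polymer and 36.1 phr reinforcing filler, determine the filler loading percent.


Filler % = filler / (rubber + filler) * 100
= 36.1 / (100 + 36.1) * 100
= 36.1 / 136.1 * 100
= 26.52%

26.52%


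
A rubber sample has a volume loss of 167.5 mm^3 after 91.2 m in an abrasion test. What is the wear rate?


Rate = volume_loss / distance
= 167.5 / 91.2
= 1.837 mm^3/m

1.837 mm^3/m


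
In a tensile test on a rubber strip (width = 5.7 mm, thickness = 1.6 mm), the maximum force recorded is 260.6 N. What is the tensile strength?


Area = width * thickness = 5.7 * 1.6 = 9.12 mm^2
TS = force / area = 260.6 / 9.12 = 28.57 MPa

28.57 MPa


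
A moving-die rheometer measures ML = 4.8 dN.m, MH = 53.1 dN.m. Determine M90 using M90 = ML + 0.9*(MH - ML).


M90 = ML + 0.9 * (MH - ML)
M90 = 4.8 + 0.9 * (53.1 - 4.8)
M90 = 4.8 + 0.9 * 48.3
M90 = 48.27 dN.m

48.27 dN.m


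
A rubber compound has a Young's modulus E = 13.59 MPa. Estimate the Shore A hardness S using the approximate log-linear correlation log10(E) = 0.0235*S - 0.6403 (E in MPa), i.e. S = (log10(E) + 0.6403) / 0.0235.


log10(E) = 0.0235*S - 0.6403  =>  S = (log10(E) + 0.6403) / 0.0235
log10(13.59) = 1.133219
S = (1.133219 + 0.6403) / 0.0235 = 1.773519 / 0.0235
S = 75.5

Shore A = 75.5


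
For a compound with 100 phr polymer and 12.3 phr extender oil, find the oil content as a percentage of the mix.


Oil % = oil / (100 + oil) * 100
= 12.3 / (100 + 12.3) * 100
= 12.3 / 112.3 * 100
= 10.95%

10.95%


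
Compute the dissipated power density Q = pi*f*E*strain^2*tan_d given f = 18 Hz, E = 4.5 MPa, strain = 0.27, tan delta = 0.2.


Q = pi * f * E * strain^2 * tan_d
= pi * 18 * 4.5 * 0.27^2 * 0.2
= pi * 18 * 4.5 * 0.0729 * 0.2
= 3.7102

Q = 3.7102


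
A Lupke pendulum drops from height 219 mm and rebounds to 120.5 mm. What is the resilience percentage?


Resilience = h_rebound / h_drop * 100
= 120.5 / 219 * 100
= 55.0%

55.0%


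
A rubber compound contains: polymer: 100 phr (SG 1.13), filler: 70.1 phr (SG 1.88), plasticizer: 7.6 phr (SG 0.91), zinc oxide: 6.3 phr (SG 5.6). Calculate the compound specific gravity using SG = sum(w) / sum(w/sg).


Sum of weights = 184.0
Volume contributions:
  polymer: 100/1.13 = 88.4956
  filler: 70.1/1.88 = 37.2872
  plasticizer: 7.6/0.91 = 8.3516
  zinc oxide: 6.3/5.6 = 1.1250
Sum of volumes = 135.2595
SG = 184.0 / 135.2595 = 1.36

SG = 1.36


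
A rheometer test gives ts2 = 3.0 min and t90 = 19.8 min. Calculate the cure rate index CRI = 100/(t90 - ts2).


CRI = 100 / (t90 - ts2)
= 100 / (19.8 - 3.0)
= 100 / 16.8
= 5.95 min^-1

5.95 min^-1


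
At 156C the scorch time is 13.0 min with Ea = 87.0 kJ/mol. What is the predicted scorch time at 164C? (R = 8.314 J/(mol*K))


Convert temperatures: T1 = 156 + 273.15 = 429.15 K, T2 = 164 + 273.15 = 437.15 K
ts2_new = 13.0 * exp(87000 / 8.314 * (1/437.15 - 1/429.15))
1/T2 - 1/T1 = -4.2643e-05
ts2_new = 8.32 min

8.32 min


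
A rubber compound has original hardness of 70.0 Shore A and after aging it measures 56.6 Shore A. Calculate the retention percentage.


Retention = aged / original * 100
= 56.6 / 70.0 * 100
= 80.9%

80.9%


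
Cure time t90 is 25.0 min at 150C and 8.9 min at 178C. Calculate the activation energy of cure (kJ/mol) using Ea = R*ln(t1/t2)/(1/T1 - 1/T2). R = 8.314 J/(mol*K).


T1 = 423.15 K, T2 = 451.15 K
1/T1 - 1/T2 = 1.4667e-04
ln(t1/t2) = ln(25.0/8.9) = 1.0328
Ea = 8.314 * 1.0328 / 1.4667e-04 = 58545.5442 J/mol
Ea = 58.55 kJ/mol

58.55 kJ/mol


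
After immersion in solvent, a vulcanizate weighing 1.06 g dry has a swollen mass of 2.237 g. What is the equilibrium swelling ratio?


Q = W_swollen / W_dry
Q = 2.237 / 1.06
Q = 2.11

Q = 2.11


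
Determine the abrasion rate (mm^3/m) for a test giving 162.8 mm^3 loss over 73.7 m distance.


Rate = volume_loss / distance
= 162.8 / 73.7
= 2.209 mm^3/m

2.209 mm^3/m


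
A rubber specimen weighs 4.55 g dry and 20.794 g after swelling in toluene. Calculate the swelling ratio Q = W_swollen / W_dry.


Q = W_swollen / W_dry
Q = 20.794 / 4.55
Q = 4.57

Q = 4.57


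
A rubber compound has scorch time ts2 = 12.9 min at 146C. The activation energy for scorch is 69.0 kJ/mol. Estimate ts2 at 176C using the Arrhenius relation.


Convert temperatures: T1 = 146 + 273.15 = 419.15 K, T2 = 176 + 273.15 = 449.15 K
ts2_new = 12.9 * exp(69000 / 8.314 * (1/449.15 - 1/419.15))
1/T2 - 1/T1 = -1.5935e-04
ts2_new = 3.44 min

3.44 min


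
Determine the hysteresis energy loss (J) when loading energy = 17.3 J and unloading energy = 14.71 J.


Hysteresis loss = loading - unloading
= 17.3 - 14.71
= 2.59 J

2.59 J


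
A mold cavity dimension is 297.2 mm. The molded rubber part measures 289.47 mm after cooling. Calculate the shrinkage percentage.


Shrinkage = (mold - part) / mold * 100
= (297.2 - 289.47) / 297.2 * 100
= 7.73 / 297.2 * 100
= 2.6%

2.6%


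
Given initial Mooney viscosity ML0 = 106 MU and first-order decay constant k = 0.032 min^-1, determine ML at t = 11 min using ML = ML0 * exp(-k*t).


ML = ML0 * exp(-k * t)
ML = 106 * exp(-0.032 * 11)
ML = 106 * 0.7033
ML = 74.55 MU

74.55 MU


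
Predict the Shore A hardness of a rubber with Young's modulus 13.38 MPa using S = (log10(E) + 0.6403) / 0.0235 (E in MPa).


log10(E) = 0.0235*S - 0.6403  =>  S = (log10(E) + 0.6403) / 0.0235
log10(13.38) = 1.126456
S = (1.126456 + 0.6403) / 0.0235 = 1.766756 / 0.0235
S = 75.2

Shore A = 75.2


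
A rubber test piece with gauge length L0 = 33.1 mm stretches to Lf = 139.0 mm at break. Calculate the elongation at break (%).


Elongation = (Lf - L0) / L0 * 100
= (139.0 - 33.1) / 33.1 * 100
= 105.9 / 33.1 * 100
= 319.9%

319.9%


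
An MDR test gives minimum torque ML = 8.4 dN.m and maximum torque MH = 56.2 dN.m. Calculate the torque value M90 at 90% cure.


M90 = ML + 0.9 * (MH - ML)
M90 = 8.4 + 0.9 * (56.2 - 8.4)
M90 = 8.4 + 0.9 * 47.8
M90 = 51.42 dN.m

51.42 dN.m


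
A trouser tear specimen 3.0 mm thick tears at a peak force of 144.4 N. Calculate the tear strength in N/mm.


Tear strength = force / thickness
= 144.4 / 3.0
= 48.13 N/mm

48.13 N/mm


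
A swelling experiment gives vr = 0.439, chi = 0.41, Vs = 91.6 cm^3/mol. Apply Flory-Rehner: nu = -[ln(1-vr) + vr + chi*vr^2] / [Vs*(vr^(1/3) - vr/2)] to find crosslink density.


ln(1 - vr) = ln(1 - 0.439) = -0.5780
Numerator = -((-0.5780) + 0.439 + 0.41 * 0.439^2) = 0.0600
Denominator = 91.6 * (0.439^(1/3) - 0.439/2) = 49.5111
nu = 0.0600 / 49.5111 = 0.0012 mol/cm^3

0.0012 mol/cm^3


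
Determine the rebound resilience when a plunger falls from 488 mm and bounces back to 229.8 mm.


Resilience = h_rebound / h_drop * 100
= 229.8 / 488 * 100
= 47.1%

47.1%


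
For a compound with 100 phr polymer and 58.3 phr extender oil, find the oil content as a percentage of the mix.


Oil % = oil / (100 + oil) * 100
= 58.3 / (100 + 58.3) * 100
= 58.3 / 158.3 * 100
= 36.83%

36.83%


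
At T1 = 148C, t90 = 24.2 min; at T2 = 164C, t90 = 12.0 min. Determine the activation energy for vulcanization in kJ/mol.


T1 = 421.15 K, T2 = 437.15 K
1/T1 - 1/T2 = 8.6907e-05
ln(t1/t2) = ln(24.2/12.0) = 0.7014
Ea = 8.314 * 0.7014 / 8.6907e-05 = 67104.4866 J/mol
Ea = 67.1 kJ/mol

67.1 kJ/mol


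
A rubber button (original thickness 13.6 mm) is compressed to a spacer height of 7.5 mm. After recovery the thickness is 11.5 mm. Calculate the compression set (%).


CS = (t0 - recovered) / (t0 - ts) * 100
= (13.6 - 11.5) / (13.6 - 7.5) * 100
= 2.1 / 6.1 * 100
= 34.4%

34.4%


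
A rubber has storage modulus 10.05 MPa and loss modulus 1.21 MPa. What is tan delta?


tan delta = E'' / E'
= 1.21 / 10.05
= 0.1204

tan delta = 0.1204


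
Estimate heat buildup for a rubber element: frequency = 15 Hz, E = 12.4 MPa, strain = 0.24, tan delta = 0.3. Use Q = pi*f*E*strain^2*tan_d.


Q = pi * f * E * strain^2 * tan_d
= pi * 15 * 12.4 * 0.24^2 * 0.3
= pi * 15 * 12.4 * 0.0576 * 0.3
= 10.0973

Q = 10.0973


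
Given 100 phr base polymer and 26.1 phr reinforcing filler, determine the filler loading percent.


Filler % = filler / (rubber + filler) * 100
= 26.1 / (100 + 26.1) * 100
= 26.1 / 126.1 * 100
= 20.7%

20.7%


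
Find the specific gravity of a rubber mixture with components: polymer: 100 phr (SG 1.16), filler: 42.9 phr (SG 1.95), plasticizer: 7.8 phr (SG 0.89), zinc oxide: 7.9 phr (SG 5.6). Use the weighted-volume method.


Sum of weights = 158.6
Volume contributions:
  polymer: 100/1.16 = 86.2069
  filler: 42.9/1.95 = 22.0000
  plasticizer: 7.8/0.89 = 8.7640
  zinc oxide: 7.9/5.6 = 1.4107
Sum of volumes = 118.3817
SG = 158.6 / 118.3817 = 1.34

SG = 1.34


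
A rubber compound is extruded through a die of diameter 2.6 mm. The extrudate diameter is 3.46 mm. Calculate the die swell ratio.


Die swell ratio = D_extrudate / D_die
= 3.46 / 2.6
= 1.331

Die swell = 1.331


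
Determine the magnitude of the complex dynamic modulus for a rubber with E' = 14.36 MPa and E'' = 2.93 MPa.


|E*| = sqrt(E'^2 + E''^2)
= sqrt(14.36^2 + 2.93^2)
= sqrt(206.2096 + 8.5849)
= 14.656 MPa

14.656 MPa


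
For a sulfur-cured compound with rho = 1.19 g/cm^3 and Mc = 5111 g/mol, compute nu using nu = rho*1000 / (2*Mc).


nu = rho * 1000 / (2 * Mc)
nu = 1.19 * 1000 / (2 * 5111)
nu = 1190.0 / 10222
nu = 0.1164 mol/L

0.1164 mol/L


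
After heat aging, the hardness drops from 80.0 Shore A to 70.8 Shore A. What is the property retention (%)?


Retention = aged / original * 100
= 70.8 / 80.0 * 100
= 88.5%

88.5%


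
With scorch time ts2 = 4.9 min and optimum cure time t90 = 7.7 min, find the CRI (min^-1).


CRI = 100 / (t90 - ts2)
= 100 / (7.7 - 4.9)
= 100 / 2.8
= 35.71 min^-1

35.71 min^-1


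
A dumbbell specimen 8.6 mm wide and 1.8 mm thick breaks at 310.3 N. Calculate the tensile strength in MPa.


Area = width * thickness = 8.6 * 1.8 = 15.48 mm^2
TS = force / area = 310.3 / 15.48 = 20.05 MPa

20.05 MPa


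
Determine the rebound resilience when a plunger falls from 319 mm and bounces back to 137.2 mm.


Resilience = h_rebound / h_drop * 100
= 137.2 / 319 * 100
= 43.0%

43.0%


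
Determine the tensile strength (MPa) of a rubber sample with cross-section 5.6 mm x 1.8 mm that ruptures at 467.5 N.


Area = width * thickness = 5.6 * 1.8 = 10.08 mm^2
TS = force / area = 467.5 / 10.08 = 46.38 MPa

46.38 MPa


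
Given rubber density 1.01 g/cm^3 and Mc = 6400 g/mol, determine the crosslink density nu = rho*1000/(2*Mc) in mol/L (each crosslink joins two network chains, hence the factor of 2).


nu = rho * 1000 / (2 * Mc)
nu = 1.01 * 1000 / (2 * 6400)
nu = 1010.0 / 12800
nu = 0.0789 mol/L

0.0789 mol/L


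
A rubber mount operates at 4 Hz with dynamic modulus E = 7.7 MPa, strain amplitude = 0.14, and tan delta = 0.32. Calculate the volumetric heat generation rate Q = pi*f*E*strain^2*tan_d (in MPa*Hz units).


Q = pi * f * E * strain^2 * tan_d
= pi * 4 * 7.7 * 0.14^2 * 0.32
= pi * 4 * 7.7 * 0.0196 * 0.32
= 0.6069

Q = 0.6069


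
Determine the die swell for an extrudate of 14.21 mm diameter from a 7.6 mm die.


Die swell ratio = D_extrudate / D_die
= 14.21 / 7.6
= 1.87

Die swell = 1.87


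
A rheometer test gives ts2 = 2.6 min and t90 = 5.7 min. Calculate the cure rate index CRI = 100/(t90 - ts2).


CRI = 100 / (t90 - ts2)
= 100 / (5.7 - 2.6)
= 100 / 3.1
= 32.26 min^-1

32.26 min^-1


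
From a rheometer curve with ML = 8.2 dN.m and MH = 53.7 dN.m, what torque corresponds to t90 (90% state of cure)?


M90 = ML + 0.9 * (MH - ML)
M90 = 8.2 + 0.9 * (53.7 - 8.2)
M90 = 8.2 + 0.9 * 45.5
M90 = 49.15 dN.m

49.15 dN.m


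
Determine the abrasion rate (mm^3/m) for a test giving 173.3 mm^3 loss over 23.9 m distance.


Rate = volume_loss / distance
= 173.3 / 23.9
= 7.251 mm^3/m

7.251 mm^3/m


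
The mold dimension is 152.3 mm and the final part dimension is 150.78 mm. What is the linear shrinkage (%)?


Shrinkage = (mold - part) / mold * 100
= (152.3 - 150.78) / 152.3 * 100
= 1.52 / 152.3 * 100
= 1.0%

1.0%


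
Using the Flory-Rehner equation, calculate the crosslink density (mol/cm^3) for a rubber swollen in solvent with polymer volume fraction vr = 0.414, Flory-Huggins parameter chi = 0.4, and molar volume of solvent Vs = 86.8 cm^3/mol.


ln(1 - vr) = ln(1 - 0.414) = -0.5344
Numerator = -((-0.5344) + 0.414 + 0.4 * 0.414^2) = 0.0519
Denominator = 86.8 * (0.414^(1/3) - 0.414/2) = 46.7248
nu = 0.0519 / 46.7248 = 0.0011 mol/cm^3

0.0011 mol/cm^3


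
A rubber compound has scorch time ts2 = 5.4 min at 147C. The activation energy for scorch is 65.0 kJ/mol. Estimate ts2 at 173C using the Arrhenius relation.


Convert temperatures: T1 = 147 + 273.15 = 420.15 K, T2 = 173 + 273.15 = 446.15 K
ts2_new = 5.4 * exp(65000 / 8.314 * (1/446.15 - 1/420.15))
1/T2 - 1/T1 = -1.3870e-04
ts2_new = 1.83 min

1.83 min


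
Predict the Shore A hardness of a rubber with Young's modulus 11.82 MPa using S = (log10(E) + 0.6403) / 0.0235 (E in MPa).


log10(E) = 0.0235*S - 0.6403  =>  S = (log10(E) + 0.6403) / 0.0235
log10(11.82) = 1.072617
S = (1.072617 + 0.6403) / 0.0235 = 1.712917 / 0.0235
S = 72.9

Shore A = 72.9


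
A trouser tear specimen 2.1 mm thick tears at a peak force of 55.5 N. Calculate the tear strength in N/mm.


Tear strength = force / thickness
= 55.5 / 2.1
= 26.43 N/mm

26.43 N/mm


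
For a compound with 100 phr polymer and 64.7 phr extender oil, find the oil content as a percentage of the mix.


Oil % = oil / (100 + oil) * 100
= 64.7 / (100 + 64.7) * 100
= 64.7 / 164.7 * 100
= 39.28%

39.28%


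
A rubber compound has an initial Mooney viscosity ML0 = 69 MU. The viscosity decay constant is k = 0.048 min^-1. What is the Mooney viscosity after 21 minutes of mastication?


ML = ML0 * exp(-k * t)
ML = 69 * exp(-0.048 * 21)
ML = 69 * 0.3649
ML = 25.18 MU

25.18 MU


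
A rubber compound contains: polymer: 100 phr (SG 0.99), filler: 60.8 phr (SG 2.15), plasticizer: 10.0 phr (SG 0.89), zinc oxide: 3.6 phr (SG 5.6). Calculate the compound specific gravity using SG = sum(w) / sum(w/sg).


Sum of weights = 174.4
Volume contributions:
  polymer: 100/0.99 = 101.0101
  filler: 60.8/2.15 = 28.2791
  plasticizer: 10.0/0.89 = 11.2360
  zinc oxide: 3.6/5.6 = 0.6429
Sum of volumes = 141.1680
SG = 174.4 / 141.1680 = 1.235

SG = 1.235


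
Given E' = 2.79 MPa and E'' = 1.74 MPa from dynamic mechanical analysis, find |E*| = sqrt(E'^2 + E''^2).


|E*| = sqrt(E'^2 + E''^2)
= sqrt(2.79^2 + 1.74^2)
= sqrt(7.7841 + 3.0276)
= 3.288 MPa

3.288 MPa


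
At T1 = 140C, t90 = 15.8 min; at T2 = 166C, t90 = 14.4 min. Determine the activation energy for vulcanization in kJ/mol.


T1 = 413.15 K, T2 = 439.15 K
1/T1 - 1/T2 = 1.4330e-04
ln(t1/t2) = ln(15.8/14.4) = 0.0928
Ea = 8.314 * 0.0928 / 1.4330e-04 = 5382.9432 J/mol
Ea = 5.38 kJ/mol

5.38 kJ/mol


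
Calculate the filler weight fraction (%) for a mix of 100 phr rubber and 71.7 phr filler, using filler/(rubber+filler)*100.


Filler % = filler / (rubber + filler) * 100
= 71.7 / (100 + 71.7) * 100
= 71.7 / 171.7 * 100
= 41.76%

41.76%


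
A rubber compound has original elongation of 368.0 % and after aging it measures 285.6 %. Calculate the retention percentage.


Retention = aged / original * 100
= 285.6 / 368.0 * 100
= 77.6%

77.6%


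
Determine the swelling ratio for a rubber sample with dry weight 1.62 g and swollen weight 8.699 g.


Q = W_swollen / W_dry
Q = 8.699 / 1.62
Q = 5.37

Q = 5.37


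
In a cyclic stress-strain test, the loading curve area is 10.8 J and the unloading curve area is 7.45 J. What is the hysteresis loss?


Hysteresis loss = loading - unloading
= 10.8 - 7.45
= 3.35 J

3.35 J


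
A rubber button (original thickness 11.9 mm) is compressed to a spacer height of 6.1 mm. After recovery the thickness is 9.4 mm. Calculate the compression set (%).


CS = (t0 - recovered) / (t0 - ts) * 100
= (11.9 - 9.4) / (11.9 - 6.1) * 100
= 2.5 / 5.8 * 100
= 43.1%

43.1%


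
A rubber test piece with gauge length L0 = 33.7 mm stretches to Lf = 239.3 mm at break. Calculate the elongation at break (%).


Elongation = (Lf - L0) / L0 * 100
= (239.3 - 33.7) / 33.7 * 100
= 205.6 / 33.7 * 100
= 610.1%

610.1%


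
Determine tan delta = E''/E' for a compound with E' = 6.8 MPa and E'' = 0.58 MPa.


tan delta = E'' / E'
= 0.58 / 6.8
= 0.0853

tan delta = 0.0853


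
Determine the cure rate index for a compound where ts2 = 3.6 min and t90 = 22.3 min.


CRI = 100 / (t90 - ts2)
= 100 / (22.3 - 3.6)
= 100 / 18.7
= 5.35 min^-1

5.35 min^-1


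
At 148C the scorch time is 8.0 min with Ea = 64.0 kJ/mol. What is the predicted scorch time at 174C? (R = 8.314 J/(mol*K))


Convert temperatures: T1 = 148 + 273.15 = 421.15 K, T2 = 174 + 273.15 = 447.15 K
ts2_new = 8.0 * exp(64000 / 8.314 * (1/447.15 - 1/421.15))
1/T2 - 1/T1 = -1.3806e-04
ts2_new = 2.76 min

2.76 min


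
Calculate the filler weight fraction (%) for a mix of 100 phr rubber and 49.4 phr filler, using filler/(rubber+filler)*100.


Filler % = filler / (rubber + filler) * 100
= 49.4 / (100 + 49.4) * 100
= 49.4 / 149.4 * 100
= 33.07%

33.07%


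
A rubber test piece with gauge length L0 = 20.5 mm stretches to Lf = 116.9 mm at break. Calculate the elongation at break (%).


Elongation = (Lf - L0) / L0 * 100
= (116.9 - 20.5) / 20.5 * 100
= 96.4 / 20.5 * 100
= 470.2%

470.2%


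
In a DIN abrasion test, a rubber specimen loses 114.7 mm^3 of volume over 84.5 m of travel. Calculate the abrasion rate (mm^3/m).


Rate = volume_loss / distance
= 114.7 / 84.5
= 1.357 mm^3/m

1.357 mm^3/m


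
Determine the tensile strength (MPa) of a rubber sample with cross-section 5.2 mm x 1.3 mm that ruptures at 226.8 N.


Area = width * thickness = 5.2 * 1.3 = 6.76 mm^2
TS = force / area = 226.8 / 6.76 = 33.55 MPa

33.55 MPa


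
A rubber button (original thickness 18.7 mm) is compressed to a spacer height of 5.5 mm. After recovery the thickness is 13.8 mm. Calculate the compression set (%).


CS = (t0 - recovered) / (t0 - ts) * 100
= (18.7 - 13.8) / (18.7 - 5.5) * 100
= 4.9 / 13.2 * 100
= 37.1%

37.1%


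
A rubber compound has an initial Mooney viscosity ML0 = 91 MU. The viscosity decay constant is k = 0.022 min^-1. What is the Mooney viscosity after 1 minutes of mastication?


ML = ML0 * exp(-k * t)
ML = 91 * exp(-0.022 * 1)
ML = 91 * 0.9782
ML = 89.02 MU

89.02 MU


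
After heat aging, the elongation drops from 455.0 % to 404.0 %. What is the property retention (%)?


Retention = aged / original * 100
= 404.0 / 455.0 * 100
= 88.8%

88.8%


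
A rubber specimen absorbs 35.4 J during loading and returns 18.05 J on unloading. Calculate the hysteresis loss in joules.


Hysteresis loss = loading - unloading
= 35.4 - 18.05
= 17.35 J

17.35 J


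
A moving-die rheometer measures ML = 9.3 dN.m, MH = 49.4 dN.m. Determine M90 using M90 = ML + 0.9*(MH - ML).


M90 = ML + 0.9 * (MH - ML)
M90 = 9.3 + 0.9 * (49.4 - 9.3)
M90 = 9.3 + 0.9 * 40.1
M90 = 45.39 dN.m

45.39 dN.m


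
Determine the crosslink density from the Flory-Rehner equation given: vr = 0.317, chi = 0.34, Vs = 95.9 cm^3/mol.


ln(1 - vr) = ln(1 - 0.317) = -0.3813
Numerator = -((-0.3813) + 0.317 + 0.34 * 0.317^2) = 0.0301
Denominator = 95.9 * (0.317^(1/3) - 0.317/2) = 50.1889
nu = 0.0301 / 50.1889 = 5.9962e-04 mol/cm^3

5.9962e-04 mol/cm^3


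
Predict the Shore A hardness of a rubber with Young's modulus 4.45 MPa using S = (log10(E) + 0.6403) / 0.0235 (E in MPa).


log10(E) = 0.0235*S - 0.6403  =>  S = (log10(E) + 0.6403) / 0.0235
log10(4.45) = 0.648360
S = (0.648360 + 0.6403) / 0.0235 = 1.288660 / 0.0235
S = 54.8

Shore A = 54.8


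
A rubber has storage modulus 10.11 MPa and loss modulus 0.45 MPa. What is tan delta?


tan delta = E'' / E'
= 0.45 / 10.11
= 0.0445

tan delta = 0.0445


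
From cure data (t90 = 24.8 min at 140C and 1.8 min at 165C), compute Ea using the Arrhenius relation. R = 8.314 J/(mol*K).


T1 = 413.15 K, T2 = 438.15 K
1/T1 - 1/T2 = 1.3811e-04
ln(t1/t2) = ln(24.8/1.8) = 2.6231
Ea = 8.314 * 2.6231 / 1.3811e-04 = 157909.5190 J/mol
Ea = 157.91 kJ/mol

157.91 kJ/mol


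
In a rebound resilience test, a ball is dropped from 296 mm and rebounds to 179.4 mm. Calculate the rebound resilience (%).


Resilience = h_rebound / h_drop * 100
= 179.4 / 296 * 100
= 60.6%

60.6%


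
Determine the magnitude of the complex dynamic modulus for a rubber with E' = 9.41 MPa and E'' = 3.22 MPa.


|E*| = sqrt(E'^2 + E''^2)
= sqrt(9.41^2 + 3.22^2)
= sqrt(88.5481 + 10.3684)
= 9.946 MPa

9.946 MPa


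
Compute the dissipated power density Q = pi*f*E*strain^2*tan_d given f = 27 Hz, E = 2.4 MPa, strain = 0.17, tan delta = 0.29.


Q = pi * f * E * strain^2 * tan_d
= pi * 27 * 2.4 * 0.17^2 * 0.29
= pi * 27 * 2.4 * 0.0289 * 0.29
= 1.7062

Q = 1.7062


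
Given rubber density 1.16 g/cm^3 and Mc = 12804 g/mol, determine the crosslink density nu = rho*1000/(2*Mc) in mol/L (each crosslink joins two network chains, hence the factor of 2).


nu = rho * 1000 / (2 * Mc)
nu = 1.16 * 1000 / (2 * 12804)
nu = 1160.0 / 25608
nu = 0.0453 mol/L

0.0453 mol/L


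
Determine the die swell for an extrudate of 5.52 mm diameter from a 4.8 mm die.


Die swell ratio = D_extrudate / D_die
= 5.52 / 4.8
= 1.15

Die swell = 1.15


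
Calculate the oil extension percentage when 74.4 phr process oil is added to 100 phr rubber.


Oil % = oil / (100 + oil) * 100
= 74.4 / (100 + 74.4) * 100
= 74.4 / 174.4 * 100
= 42.66%

42.66%


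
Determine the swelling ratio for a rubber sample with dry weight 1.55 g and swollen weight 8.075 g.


Q = W_swollen / W_dry
Q = 8.075 / 1.55
Q = 5.21

Q = 5.21


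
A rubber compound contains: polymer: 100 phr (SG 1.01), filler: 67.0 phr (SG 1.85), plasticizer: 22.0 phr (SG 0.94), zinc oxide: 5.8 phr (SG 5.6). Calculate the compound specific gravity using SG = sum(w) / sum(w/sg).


Sum of weights = 194.8
Volume contributions:
  polymer: 100/1.01 = 99.0099
  filler: 67.0/1.85 = 36.2162
  plasticizer: 22.0/0.94 = 23.4043
  zinc oxide: 5.8/5.6 = 1.0357
Sum of volumes = 159.6661
SG = 194.8 / 159.6661 = 1.22

SG = 1.22


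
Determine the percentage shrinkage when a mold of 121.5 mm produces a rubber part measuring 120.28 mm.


Shrinkage = (mold - part) / mold * 100
= (121.5 - 120.28) / 121.5 * 100
= 1.22 / 121.5 * 100
= 1.0%

1.0%


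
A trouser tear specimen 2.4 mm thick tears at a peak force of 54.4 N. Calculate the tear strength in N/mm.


Tear strength = force / thickness
= 54.4 / 2.4
= 22.67 N/mm

22.67 N/mm


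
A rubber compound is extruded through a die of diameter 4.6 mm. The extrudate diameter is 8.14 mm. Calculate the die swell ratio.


Die swell ratio = D_extrudate / D_die
= 8.14 / 4.6
= 1.77

Die swell = 1.77


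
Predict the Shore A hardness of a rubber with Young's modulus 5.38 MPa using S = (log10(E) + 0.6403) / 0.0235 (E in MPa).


log10(E) = 0.0235*S - 0.6403  =>  S = (log10(E) + 0.6403) / 0.0235
log10(5.38) = 0.730782
S = (0.730782 + 0.6403) / 0.0235 = 1.371082 / 0.0235
S = 58.3

Shore A = 58.3


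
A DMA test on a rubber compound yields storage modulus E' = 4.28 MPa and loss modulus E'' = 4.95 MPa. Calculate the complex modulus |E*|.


|E*| = sqrt(E'^2 + E''^2)
= sqrt(4.28^2 + 4.95^2)
= sqrt(18.3184 + 24.5025)
= 6.544 MPa

6.544 MPa


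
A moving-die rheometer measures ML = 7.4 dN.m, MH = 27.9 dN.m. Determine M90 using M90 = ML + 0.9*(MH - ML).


M90 = ML + 0.9 * (MH - ML)
M90 = 7.4 + 0.9 * (27.9 - 7.4)
M90 = 7.4 + 0.9 * 20.5
M90 = 25.85 dN.m

25.85 dN.m


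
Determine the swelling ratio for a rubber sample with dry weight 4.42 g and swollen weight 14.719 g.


Q = W_swollen / W_dry
Q = 14.719 / 4.42
Q = 3.33

Q = 3.33


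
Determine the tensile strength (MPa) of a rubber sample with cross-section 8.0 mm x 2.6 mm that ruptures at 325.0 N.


Area = width * thickness = 8.0 * 2.6 = 20.8 mm^2
TS = force / area = 325.0 / 20.8 = 15.62 MPa

15.62 MPa


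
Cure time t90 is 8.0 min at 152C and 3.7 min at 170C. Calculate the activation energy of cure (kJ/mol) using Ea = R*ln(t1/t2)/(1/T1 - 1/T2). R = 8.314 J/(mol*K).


T1 = 425.15 K, T2 = 443.15 K
1/T1 - 1/T2 = 9.5539e-05
ln(t1/t2) = ln(8.0/3.7) = 0.7711
Ea = 8.314 * 0.7711 / 9.5539e-05 = 67103.6383 J/mol
Ea = 67.1 kJ/mol

67.1 kJ/mol


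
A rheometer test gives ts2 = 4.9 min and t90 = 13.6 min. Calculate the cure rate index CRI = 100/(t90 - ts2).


CRI = 100 / (t90 - ts2)
= 100 / (13.6 - 4.9)
= 100 / 8.7
= 11.49 min^-1

11.49 min^-1


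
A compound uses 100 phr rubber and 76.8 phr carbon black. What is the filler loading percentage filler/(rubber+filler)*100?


Filler % = filler / (rubber + filler) * 100
= 76.8 / (100 + 76.8) * 100
= 76.8 / 176.8 * 100
= 43.44%

43.44%


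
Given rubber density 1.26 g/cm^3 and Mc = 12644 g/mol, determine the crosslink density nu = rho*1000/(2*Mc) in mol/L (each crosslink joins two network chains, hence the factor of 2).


nu = rho * 1000 / (2 * Mc)
nu = 1.26 * 1000 / (2 * 12644)
nu = 1260.0 / 25288
nu = 0.0498 mol/L

0.0498 mol/L


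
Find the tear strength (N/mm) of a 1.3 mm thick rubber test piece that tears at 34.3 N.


Tear strength = force / thickness
= 34.3 / 1.3
= 26.38 N/mm

26.38 N/mm


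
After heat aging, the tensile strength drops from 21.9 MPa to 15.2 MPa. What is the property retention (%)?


Retention = aged / original * 100
= 15.2 / 21.9 * 100
= 69.4%

69.4%


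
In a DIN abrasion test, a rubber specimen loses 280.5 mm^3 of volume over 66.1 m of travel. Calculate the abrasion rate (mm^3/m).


Rate = volume_loss / distance
= 280.5 / 66.1
= 4.244 mm^3/m

4.244 mm^3/m


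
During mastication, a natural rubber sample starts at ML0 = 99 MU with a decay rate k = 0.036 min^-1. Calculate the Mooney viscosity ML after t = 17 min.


ML = ML0 * exp(-k * t)
ML = 99 * exp(-0.036 * 17)
ML = 99 * 0.5423
ML = 53.68 MU

53.68 MU


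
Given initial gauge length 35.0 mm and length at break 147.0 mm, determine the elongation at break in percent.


Elongation = (Lf - L0) / L0 * 100
= (147.0 - 35.0) / 35.0 * 100
= 112.0 / 35.0 * 100
= 320.0%

320.0%


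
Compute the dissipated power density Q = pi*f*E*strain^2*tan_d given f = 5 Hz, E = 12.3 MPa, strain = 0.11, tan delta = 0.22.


Q = pi * f * E * strain^2 * tan_d
= pi * 5 * 12.3 * 0.11^2 * 0.22
= pi * 5 * 12.3 * 0.0121 * 0.22
= 0.5143

Q = 0.5143


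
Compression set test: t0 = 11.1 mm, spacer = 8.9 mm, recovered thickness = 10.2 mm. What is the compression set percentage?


CS = (t0 - recovered) / (t0 - ts) * 100
= (11.1 - 10.2) / (11.1 - 8.9) * 100
= 0.9 / 2.2 * 100
= 40.9%

40.9%


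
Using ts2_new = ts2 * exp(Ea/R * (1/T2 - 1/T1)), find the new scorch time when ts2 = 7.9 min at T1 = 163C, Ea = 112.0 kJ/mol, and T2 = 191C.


Convert temperatures: T1 = 163 + 273.15 = 436.15 K, T2 = 191 + 273.15 = 464.15 K
ts2_new = 7.9 * exp(112000 / 8.314 * (1/464.15 - 1/436.15))
1/T2 - 1/T1 = -1.3831e-04
ts2_new = 1.23 min

1.23 min


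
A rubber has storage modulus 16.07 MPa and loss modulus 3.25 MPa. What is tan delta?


tan delta = E'' / E'
= 3.25 / 16.07
= 0.2022

tan delta = 0.2022


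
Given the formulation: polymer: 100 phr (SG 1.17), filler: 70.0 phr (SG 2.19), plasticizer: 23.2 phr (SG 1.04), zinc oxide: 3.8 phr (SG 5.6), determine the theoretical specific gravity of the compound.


Sum of weights = 197.0
Volume contributions:
  polymer: 100/1.17 = 85.4701
  filler: 70.0/2.19 = 31.9635
  plasticizer: 23.2/1.04 = 22.3077
  zinc oxide: 3.8/5.6 = 0.6786
Sum of volumes = 140.4198
SG = 197.0 / 140.4198 = 1.403

SG = 1.403


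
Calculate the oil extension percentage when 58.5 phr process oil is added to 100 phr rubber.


Oil % = oil / (100 + oil) * 100
= 58.5 / (100 + 58.5) * 100
= 58.5 / 158.5 * 100
= 36.91%

36.91%


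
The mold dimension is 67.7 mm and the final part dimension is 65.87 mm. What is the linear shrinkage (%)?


Shrinkage = (mold - part) / mold * 100
= (67.7 - 65.87) / 67.7 * 100
= 1.83 / 67.7 * 100
= 2.7%

2.7%


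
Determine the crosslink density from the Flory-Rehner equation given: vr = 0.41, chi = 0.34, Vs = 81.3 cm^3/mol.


ln(1 - vr) = ln(1 - 0.41) = -0.5276
Numerator = -((-0.5276) + 0.41 + 0.34 * 0.41^2) = 0.0605
Denominator = 81.3 * (0.41^(1/3) - 0.41/2) = 43.7309
nu = 0.0605 / 43.7309 = 0.0014 mol/cm^3

0.0014 mol/cm^3


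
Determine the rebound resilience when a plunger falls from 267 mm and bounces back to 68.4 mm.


Resilience = h_rebound / h_drop * 100
= 68.4 / 267 * 100
= 25.6%

25.6%


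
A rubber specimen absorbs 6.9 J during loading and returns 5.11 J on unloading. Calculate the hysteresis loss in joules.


Hysteresis loss = loading - unloading
= 6.9 - 5.11
= 1.79 J

1.79 J


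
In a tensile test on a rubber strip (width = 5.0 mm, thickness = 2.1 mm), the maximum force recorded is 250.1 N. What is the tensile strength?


Area = width * thickness = 5.0 * 2.1 = 10.5 mm^2
TS = force / area = 250.1 / 10.5 = 23.82 MPa

23.82 MPa


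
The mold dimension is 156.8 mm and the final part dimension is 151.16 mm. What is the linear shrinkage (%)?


Shrinkage = (mold - part) / mold * 100
= (156.8 - 151.16) / 156.8 * 100
= 5.64 / 156.8 * 100
= 3.6%

3.6%


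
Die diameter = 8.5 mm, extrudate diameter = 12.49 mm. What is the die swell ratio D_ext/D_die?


Die swell ratio = D_extrudate / D_die
= 12.49 / 8.5
= 1.469

Die swell = 1.469


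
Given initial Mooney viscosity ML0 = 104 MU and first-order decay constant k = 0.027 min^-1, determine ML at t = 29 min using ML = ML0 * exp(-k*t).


ML = ML0 * exp(-k * t)
ML = 104 * exp(-0.027 * 29)
ML = 104 * 0.4570
ML = 47.53 MU

47.53 MU


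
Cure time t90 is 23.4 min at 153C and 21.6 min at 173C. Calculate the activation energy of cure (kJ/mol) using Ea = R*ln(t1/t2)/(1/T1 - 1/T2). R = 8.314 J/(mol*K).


T1 = 426.15 K, T2 = 446.15 K
1/T1 - 1/T2 = 1.0519e-04
ln(t1/t2) = ln(23.4/21.6) = 0.0800
Ea = 8.314 * 0.0800 / 1.0519e-04 = 6326.2330 J/mol
Ea = 6.33 kJ/mol

6.33 kJ/mol


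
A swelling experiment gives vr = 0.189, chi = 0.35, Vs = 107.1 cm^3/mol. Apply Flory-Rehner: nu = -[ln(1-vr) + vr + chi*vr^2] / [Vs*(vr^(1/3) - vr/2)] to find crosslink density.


ln(1 - vr) = ln(1 - 0.189) = -0.2095
Numerator = -((-0.2095) + 0.189 + 0.35 * 0.189^2) = 0.0080
Denominator = 107.1 * (0.189^(1/3) - 0.189/2) = 51.3415
nu = 0.0080 / 51.3415 = 1.5552e-04 mol/cm^3

1.5552e-04 mol/cm^3


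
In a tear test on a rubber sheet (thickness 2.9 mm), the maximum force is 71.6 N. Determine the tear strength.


Tear strength = force / thickness
= 71.6 / 2.9
= 24.69 N/mm

24.69 N/mm


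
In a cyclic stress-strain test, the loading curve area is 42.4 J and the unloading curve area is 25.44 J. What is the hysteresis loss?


Hysteresis loss = loading - unloading
= 42.4 - 25.44
= 16.96 J

16.96 J


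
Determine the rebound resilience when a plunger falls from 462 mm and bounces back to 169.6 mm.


Resilience = h_rebound / h_drop * 100
= 169.6 / 462 * 100
= 36.7%

36.7%


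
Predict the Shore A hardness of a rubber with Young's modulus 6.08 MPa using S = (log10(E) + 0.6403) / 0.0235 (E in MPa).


log10(E) = 0.0235*S - 0.6403  =>  S = (log10(E) + 0.6403) / 0.0235
log10(6.08) = 0.783904
S = (0.783904 + 0.6403) / 0.0235 = 1.424204 / 0.0235
S = 60.6

Shore A = 60.6


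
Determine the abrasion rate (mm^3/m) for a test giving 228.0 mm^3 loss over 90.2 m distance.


Rate = volume_loss / distance
= 228.0 / 90.2
= 2.528 mm^3/m

2.528 mm^3/m


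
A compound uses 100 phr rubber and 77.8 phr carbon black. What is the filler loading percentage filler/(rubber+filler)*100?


Filler % = filler / (rubber + filler) * 100
= 77.8 / (100 + 77.8) * 100
= 77.8 / 177.8 * 100
= 43.76%

43.76%


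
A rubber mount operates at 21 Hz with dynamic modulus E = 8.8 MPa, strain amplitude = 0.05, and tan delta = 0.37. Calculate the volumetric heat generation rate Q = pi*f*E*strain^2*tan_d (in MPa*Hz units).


Q = pi * f * E * strain^2 * tan_d
= pi * 21 * 8.8 * 0.05^2 * 0.37
= pi * 21 * 8.8 * 0.0025 * 0.37
= 0.5370

Q = 0.5370


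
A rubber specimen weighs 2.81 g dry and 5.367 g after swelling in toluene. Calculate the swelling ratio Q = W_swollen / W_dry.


Q = W_swollen / W_dry
Q = 5.367 / 2.81
Q = 1.91

Q = 1.91


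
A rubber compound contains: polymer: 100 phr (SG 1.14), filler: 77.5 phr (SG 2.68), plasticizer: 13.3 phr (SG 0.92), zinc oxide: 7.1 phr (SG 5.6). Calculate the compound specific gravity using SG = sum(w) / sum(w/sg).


Sum of weights = 197.9
Volume contributions:
  polymer: 100/1.14 = 87.7193
  filler: 77.5/2.68 = 28.9179
  plasticizer: 13.3/0.92 = 14.4565
  zinc oxide: 7.1/5.6 = 1.2679
Sum of volumes = 132.3616
SG = 197.9 / 132.3616 = 1.495

SG = 1.495


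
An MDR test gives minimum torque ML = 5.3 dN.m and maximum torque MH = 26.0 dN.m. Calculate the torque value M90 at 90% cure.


M90 = ML + 0.9 * (MH - ML)
M90 = 5.3 + 0.9 * (26.0 - 5.3)
M90 = 5.3 + 0.9 * 20.7
M90 = 23.93 dN.m

23.93 dN.m


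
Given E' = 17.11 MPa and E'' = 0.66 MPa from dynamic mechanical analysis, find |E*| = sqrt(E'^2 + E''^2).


|E*| = sqrt(E'^2 + E''^2)
= sqrt(17.11^2 + 0.66^2)
= sqrt(292.7521 + 0.4356)
= 17.123 MPa

17.123 MPa


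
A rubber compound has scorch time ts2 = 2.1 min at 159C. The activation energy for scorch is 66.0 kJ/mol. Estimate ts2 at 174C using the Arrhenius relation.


Convert temperatures: T1 = 159 + 273.15 = 432.15 K, T2 = 174 + 273.15 = 447.15 K
ts2_new = 2.1 * exp(66000 / 8.314 * (1/447.15 - 1/432.15))
1/T2 - 1/T1 = -7.7625e-05
ts2_new = 1.13 min

1.13 min


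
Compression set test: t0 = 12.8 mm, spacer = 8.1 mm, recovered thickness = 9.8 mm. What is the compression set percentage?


CS = (t0 - recovered) / (t0 - ts) * 100
= (12.8 - 9.8) / (12.8 - 8.1) * 100
= 3.0 / 4.7 * 100
= 63.8%

63.8%


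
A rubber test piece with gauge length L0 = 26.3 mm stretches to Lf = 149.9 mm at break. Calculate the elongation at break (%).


Elongation = (Lf - L0) / L0 * 100
= (149.9 - 26.3) / 26.3 * 100
= 123.6 / 26.3 * 100
= 470.0%

470.0%


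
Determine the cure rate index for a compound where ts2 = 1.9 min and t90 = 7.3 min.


CRI = 100 / (t90 - ts2)
= 100 / (7.3 - 1.9)
= 100 / 5.4
= 18.52 min^-1

18.52 min^-1


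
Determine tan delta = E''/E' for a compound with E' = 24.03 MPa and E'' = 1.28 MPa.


tan delta = E'' / E'
= 1.28 / 24.03
= 0.0533

tan delta = 0.0533


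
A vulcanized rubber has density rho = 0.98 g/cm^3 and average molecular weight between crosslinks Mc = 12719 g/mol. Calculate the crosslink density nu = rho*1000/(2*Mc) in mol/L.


nu = rho * 1000 / (2 * Mc)
nu = 0.98 * 1000 / (2 * 12719)
nu = 980.0 / 25438
nu = 0.0385 mol/L

0.0385 mol/L


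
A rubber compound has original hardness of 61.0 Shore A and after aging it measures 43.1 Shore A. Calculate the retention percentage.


Retention = aged / original * 100
= 43.1 / 61.0 * 100
= 70.7%

70.7%


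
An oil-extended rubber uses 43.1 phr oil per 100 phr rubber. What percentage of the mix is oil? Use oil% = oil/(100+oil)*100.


Oil % = oil / (100 + oil) * 100
= 43.1 / (100 + 43.1) * 100
= 43.1 / 143.1 * 100
= 30.12%

30.12%


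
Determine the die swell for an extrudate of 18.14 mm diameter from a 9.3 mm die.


Die swell ratio = D_extrudate / D_die
= 18.14 / 9.3
= 1.951

Die swell = 1.951


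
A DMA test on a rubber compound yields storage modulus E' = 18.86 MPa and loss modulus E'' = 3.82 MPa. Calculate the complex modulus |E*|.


|E*| = sqrt(E'^2 + E''^2)
= sqrt(18.86^2 + 3.82^2)
= sqrt(355.6996 + 14.5924)
= 19.243 MPa

19.243 MPa


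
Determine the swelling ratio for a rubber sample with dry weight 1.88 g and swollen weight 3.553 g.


Q = W_swollen / W_dry
Q = 3.553 / 1.88
Q = 1.89

Q = 1.89


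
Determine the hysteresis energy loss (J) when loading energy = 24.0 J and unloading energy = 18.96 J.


Hysteresis loss = loading - unloading
= 24.0 - 18.96
= 5.04 J

5.04 J


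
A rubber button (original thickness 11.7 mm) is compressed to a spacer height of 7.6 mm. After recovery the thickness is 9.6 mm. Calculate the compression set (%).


CS = (t0 - recovered) / (t0 - ts) * 100
= (11.7 - 9.6) / (11.7 - 7.6) * 100
= 2.1 / 4.1 * 100
= 51.2%

51.2%


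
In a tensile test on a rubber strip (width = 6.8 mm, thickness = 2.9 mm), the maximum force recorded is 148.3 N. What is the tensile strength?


Area = width * thickness = 6.8 * 2.9 = 19.72 mm^2
TS = force / area = 148.3 / 19.72 = 7.52 MPa

7.52 MPa


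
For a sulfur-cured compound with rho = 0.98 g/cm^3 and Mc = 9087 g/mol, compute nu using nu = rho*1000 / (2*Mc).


nu = rho * 1000 / (2 * Mc)
nu = 0.98 * 1000 / (2 * 9087)
nu = 980.0 / 18174
nu = 0.0539 mol/L

0.0539 mol/L


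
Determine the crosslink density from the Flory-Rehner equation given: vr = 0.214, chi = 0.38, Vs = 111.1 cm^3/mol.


ln(1 - vr) = ln(1 - 0.214) = -0.2408
Numerator = -((-0.2408) + 0.214 + 0.38 * 0.214^2) = 0.0094
Denominator = 111.1 * (0.214^(1/3) - 0.214/2) = 54.5659
nu = 0.0094 / 54.5659 = 1.7220e-04 mol/cm^3

1.7220e-04 mol/cm^3


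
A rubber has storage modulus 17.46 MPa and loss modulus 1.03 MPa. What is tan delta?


tan delta = E'' / E'
= 1.03 / 17.46
= 0.059

tan delta = 0.059
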